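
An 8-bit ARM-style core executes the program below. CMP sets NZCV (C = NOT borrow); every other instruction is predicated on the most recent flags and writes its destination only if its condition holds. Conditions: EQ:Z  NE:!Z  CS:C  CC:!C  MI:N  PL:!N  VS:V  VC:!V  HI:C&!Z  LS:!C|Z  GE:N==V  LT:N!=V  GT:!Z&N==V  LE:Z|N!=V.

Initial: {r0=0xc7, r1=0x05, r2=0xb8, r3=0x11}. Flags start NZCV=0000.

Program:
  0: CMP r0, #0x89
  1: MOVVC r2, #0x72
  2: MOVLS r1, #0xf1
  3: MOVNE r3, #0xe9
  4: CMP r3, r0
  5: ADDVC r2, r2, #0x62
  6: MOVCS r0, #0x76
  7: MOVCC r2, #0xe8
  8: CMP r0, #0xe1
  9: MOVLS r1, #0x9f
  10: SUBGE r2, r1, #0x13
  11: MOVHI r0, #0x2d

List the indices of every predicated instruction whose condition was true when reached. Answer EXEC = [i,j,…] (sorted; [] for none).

[0] flags=0010 → (cmp)
[1] flags=0010 VC?T → r2=0x72
[2] flags=0010 LS?F → skip
[3] flags=0010 NE?T → r3=0xe9
[4] flags=0010 → (cmp)
[5] flags=0010 VC?T → r2=0xd4
[6] flags=0010 CS?T → r0=0x76
[7] flags=0010 CC?F → skip
[8] flags=1001 → (cmp)
[9] flags=1001 LS?T → r1=0x9f
[10] flags=1001 GE?T → r2=0x8c
[11] flags=1001 HI?F → skip

EXEC = [1,3,5,6,9,10]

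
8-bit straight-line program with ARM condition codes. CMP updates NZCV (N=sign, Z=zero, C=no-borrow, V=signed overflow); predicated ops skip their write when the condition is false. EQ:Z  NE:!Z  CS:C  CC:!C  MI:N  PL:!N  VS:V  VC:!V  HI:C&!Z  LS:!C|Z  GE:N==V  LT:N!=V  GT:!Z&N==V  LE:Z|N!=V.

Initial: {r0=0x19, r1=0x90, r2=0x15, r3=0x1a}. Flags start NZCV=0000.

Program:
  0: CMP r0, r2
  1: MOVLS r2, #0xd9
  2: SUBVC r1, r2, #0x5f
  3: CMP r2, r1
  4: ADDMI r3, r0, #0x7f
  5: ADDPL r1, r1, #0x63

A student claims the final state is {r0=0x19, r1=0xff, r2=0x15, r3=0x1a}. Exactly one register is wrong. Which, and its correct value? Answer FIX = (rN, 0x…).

FIX = (r1, 0x19)

[0] flags=0010 → (cmp)
[1] flags=0010 LS?F → skip
[2] flags=0010 VC?T → r1=0xb6
[3] flags=0000 → (cmp)
[4] flags=0000 MI?F → skip
[5] flags=0000 PL?T → r1=0x19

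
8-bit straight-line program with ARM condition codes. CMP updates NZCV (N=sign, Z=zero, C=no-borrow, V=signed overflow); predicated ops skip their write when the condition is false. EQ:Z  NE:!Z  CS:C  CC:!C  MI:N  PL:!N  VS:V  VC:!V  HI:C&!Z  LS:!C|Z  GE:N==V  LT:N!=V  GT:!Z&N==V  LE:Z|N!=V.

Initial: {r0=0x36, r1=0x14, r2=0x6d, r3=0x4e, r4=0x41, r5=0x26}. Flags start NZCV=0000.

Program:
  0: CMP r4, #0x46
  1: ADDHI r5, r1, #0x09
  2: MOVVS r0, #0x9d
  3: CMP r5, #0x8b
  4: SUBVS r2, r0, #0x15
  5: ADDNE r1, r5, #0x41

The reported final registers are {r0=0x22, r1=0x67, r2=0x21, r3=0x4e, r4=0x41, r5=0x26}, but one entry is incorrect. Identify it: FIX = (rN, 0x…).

[0] flags=1000 → (cmp)
[1] flags=1000 HI?F → skip
[2] flags=1000 VS?F → skip
[3] flags=1001 → (cmp)
[4] flags=1001 VS?T → r2=0x21
[5] flags=1001 NE?T → r1=0x67

FIX = (r0, 0x36)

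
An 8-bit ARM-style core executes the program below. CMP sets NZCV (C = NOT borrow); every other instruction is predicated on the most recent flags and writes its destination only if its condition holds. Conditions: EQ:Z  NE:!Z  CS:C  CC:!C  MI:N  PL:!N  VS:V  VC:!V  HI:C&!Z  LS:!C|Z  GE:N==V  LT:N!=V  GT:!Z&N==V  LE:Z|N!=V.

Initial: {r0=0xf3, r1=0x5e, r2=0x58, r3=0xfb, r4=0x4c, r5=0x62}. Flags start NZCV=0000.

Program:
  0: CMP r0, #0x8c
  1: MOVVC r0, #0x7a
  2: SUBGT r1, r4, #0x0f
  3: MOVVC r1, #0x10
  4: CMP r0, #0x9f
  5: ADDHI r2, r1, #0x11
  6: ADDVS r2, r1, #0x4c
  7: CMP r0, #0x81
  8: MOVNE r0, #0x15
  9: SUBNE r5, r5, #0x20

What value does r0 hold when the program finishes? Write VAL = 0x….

[0] flags=0010 → (cmp)
[1] flags=0010 VC?T → r0=0x7a
[2] flags=0010 GT?T → r1=0x3d
[3] flags=0010 VC?T → r1=0x10
[4] flags=1001 → (cmp)
[5] flags=1001 HI?F → skip
[6] flags=1001 VS?T → r2=0x5c
[7] flags=1001 → (cmp)
[8] flags=1001 NE?T → r0=0x15
[9] flags=1001 NE?T → r5=0x42

VAL = 0x15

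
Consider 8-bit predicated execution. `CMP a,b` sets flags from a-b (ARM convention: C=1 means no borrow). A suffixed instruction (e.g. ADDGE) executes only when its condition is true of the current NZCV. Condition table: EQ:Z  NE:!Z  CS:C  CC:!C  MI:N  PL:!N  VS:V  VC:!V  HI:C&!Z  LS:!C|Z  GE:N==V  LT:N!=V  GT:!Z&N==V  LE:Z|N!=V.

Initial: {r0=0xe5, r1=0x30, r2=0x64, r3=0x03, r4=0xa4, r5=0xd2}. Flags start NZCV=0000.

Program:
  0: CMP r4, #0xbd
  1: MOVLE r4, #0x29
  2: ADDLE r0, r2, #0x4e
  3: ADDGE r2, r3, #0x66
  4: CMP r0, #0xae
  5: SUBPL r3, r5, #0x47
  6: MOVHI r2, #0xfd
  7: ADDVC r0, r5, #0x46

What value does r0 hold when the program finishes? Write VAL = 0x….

0: ✓ CMP  NZCV=1000
1: ✓ MOVLE  r4←0x29
2: ✓ ADDLE  r0←0xb2
3: · ADDGE
4: ✓ CMP  NZCV=0010
5: ✓ SUBPL  r3←0x8b
6: ✓ MOVHI  r2←0xfd
7: ✓ ADDVC  r0←0x18

VAL = 0x18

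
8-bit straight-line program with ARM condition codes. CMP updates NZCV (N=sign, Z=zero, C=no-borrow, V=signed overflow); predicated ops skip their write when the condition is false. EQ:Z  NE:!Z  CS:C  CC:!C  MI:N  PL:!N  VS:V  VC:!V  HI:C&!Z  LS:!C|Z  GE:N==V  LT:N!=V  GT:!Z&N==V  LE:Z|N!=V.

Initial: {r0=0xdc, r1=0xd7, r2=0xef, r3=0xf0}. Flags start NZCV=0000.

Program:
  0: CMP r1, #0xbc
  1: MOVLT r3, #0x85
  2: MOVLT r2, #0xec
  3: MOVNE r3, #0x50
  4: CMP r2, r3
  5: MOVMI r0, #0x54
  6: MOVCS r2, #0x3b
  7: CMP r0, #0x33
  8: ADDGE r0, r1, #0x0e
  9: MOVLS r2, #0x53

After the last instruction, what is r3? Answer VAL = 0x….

0: ✓ CMP  NZCV=0010
1: · MOVLT
2: · MOVLT
3: ✓ MOVNE  r3←0x50
4: ✓ CMP  NZCV=1010
5: ✓ MOVMI  r0←0x54
6: ✓ MOVCS  r2←0x3b
7: ✓ CMP  NZCV=0010
8: ✓ ADDGE  r0←0xe5
9: · MOVLS

VAL = 0x50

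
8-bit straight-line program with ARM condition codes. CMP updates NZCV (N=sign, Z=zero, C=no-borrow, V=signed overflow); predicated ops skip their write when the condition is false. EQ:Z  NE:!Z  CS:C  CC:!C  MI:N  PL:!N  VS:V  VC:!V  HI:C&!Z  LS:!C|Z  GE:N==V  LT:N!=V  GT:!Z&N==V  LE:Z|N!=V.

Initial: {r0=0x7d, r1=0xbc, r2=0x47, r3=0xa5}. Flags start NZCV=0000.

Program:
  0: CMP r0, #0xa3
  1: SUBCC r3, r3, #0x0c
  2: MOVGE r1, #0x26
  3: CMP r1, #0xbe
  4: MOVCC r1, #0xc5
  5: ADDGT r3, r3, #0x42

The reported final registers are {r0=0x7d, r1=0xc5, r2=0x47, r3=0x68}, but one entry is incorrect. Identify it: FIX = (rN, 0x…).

FIX = (r3, 0xdb)

[0] flags=1001 → (cmp)
[1] flags=1001 CC?T → r3=0x99
[2] flags=1001 GE?T → r1=0x26
[3] flags=0000 → (cmp)
[4] flags=0000 CC?T → r1=0xc5
[5] flags=0000 GT?T → r3=0xdb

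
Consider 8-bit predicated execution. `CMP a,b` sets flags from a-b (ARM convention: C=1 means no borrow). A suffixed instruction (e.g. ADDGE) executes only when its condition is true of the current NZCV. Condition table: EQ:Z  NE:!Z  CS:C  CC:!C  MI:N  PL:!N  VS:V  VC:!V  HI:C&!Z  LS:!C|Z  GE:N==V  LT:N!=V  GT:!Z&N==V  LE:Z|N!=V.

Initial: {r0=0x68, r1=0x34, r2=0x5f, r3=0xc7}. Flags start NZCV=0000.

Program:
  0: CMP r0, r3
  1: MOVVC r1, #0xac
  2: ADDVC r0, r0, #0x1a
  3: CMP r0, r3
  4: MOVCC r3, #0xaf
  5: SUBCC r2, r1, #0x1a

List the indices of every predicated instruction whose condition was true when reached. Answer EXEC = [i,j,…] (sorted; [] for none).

EXEC = [4,5]

0: ✓ CMP  NZCV=1001
1: · MOVVC
2: · ADDVC
3: ✓ CMP  NZCV=1001
4: ✓ MOVCC  r3←0xaf
5: ✓ SUBCC  r2←0x1a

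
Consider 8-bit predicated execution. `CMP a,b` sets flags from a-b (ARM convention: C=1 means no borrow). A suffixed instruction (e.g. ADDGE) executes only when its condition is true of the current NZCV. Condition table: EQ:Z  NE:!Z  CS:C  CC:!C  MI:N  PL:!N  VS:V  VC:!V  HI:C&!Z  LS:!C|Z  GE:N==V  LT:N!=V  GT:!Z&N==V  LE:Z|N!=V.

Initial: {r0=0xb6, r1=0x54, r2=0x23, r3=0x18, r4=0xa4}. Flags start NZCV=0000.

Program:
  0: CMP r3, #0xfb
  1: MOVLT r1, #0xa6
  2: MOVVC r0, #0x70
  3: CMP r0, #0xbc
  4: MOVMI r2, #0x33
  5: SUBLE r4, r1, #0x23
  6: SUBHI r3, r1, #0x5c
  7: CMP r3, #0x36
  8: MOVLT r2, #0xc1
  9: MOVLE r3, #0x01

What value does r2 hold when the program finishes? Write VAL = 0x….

[0] flags=0000 → (cmp)
[1] flags=0000 LT?F → skip
[2] flags=0000 VC?T → r0=0x70
[3] flags=1001 → (cmp)
[4] flags=1001 MI?T → r2=0x33
[5] flags=1001 LE?F → skip
[6] flags=1001 HI?F → skip
[7] flags=1000 → (cmp)
[8] flags=1000 LT?T → r2=0xc1
[9] flags=1000 LE?T → r3=0x01

VAL = 0xc1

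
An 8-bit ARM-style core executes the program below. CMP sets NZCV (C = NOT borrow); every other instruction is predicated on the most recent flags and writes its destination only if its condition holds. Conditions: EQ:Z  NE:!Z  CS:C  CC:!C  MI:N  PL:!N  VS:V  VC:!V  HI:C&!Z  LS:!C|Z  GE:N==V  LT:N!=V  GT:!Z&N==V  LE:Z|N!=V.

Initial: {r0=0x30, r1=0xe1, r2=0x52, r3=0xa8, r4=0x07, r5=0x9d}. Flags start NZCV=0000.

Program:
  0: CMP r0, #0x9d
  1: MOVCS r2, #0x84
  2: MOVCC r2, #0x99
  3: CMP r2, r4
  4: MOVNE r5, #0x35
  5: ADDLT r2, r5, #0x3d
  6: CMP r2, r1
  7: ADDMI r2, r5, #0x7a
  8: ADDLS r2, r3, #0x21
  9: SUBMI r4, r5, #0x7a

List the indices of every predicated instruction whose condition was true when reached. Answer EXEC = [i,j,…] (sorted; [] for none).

[0] flags=1001 → (cmp)
[1] flags=1001 CS?F → skip
[2] flags=1001 CC?T → r2=0x99
[3] flags=1010 → (cmp)
[4] flags=1010 NE?T → r5=0x35
[5] flags=1010 LT?T → r2=0x72
[6] flags=1001 → (cmp)
[7] flags=1001 MI?T → r2=0xaf
[8] flags=1001 LS?T → r2=0xc9
[9] flags=1001 MI?T → r4=0xbb

EXEC = [2,4,5,7,8,9]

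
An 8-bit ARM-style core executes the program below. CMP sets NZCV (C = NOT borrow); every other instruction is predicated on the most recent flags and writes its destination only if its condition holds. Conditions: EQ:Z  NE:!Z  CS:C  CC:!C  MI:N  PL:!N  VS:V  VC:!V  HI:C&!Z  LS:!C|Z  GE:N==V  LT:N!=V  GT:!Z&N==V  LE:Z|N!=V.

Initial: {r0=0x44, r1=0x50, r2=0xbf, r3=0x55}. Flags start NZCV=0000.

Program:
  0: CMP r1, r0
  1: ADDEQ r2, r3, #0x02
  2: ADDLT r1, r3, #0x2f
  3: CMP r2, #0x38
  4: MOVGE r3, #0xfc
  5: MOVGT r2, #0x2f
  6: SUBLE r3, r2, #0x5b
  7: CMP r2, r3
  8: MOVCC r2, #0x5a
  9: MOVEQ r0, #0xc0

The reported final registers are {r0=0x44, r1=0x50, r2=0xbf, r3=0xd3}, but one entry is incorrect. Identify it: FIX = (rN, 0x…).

[0] flags=0010 → (cmp)
[1] flags=0010 EQ?F → skip
[2] flags=0010 LT?F → skip
[3] flags=1010 → (cmp)
[4] flags=1010 GE?F → skip
[5] flags=1010 GT?F → skip
[6] flags=1010 LE?T → r3=0x64
[7] flags=0011 → (cmp)
[8] flags=0011 CC?F → skip
[9] flags=0011 EQ?F → skip

FIX = (r3, 0x64)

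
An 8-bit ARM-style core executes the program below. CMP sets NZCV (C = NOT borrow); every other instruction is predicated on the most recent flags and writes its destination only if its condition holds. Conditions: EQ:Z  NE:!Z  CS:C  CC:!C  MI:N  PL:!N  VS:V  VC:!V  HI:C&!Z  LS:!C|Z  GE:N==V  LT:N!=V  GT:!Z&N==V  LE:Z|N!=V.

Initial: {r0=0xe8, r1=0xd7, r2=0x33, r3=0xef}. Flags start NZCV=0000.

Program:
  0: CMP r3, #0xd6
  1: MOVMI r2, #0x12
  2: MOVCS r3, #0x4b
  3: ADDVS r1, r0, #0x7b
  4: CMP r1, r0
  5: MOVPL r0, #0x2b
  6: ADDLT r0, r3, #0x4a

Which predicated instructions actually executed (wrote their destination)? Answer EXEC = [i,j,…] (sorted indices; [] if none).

EXEC = [2,6]

[0] flags=0010 → (cmp)
[1] flags=0010 MI?F → skip
[2] flags=0010 CS?T → r3=0x4b
[3] flags=0010 VS?F → skip
[4] flags=1000 → (cmp)
[5] flags=1000 PL?F → skip
[6] flags=1000 LT?T → r0=0x95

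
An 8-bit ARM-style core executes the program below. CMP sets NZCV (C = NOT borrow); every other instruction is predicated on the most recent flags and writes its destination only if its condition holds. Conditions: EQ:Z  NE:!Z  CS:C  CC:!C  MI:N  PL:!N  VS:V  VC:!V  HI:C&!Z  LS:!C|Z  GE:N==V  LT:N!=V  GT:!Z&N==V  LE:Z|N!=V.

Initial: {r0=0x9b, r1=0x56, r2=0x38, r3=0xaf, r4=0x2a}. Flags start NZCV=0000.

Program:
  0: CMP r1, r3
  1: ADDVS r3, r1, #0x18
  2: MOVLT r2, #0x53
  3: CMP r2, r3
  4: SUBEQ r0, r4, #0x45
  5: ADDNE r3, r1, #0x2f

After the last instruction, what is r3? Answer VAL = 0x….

[0] flags=1001 → (cmp)
[1] flags=1001 VS?T → r3=0x6e
[2] flags=1001 LT?F → skip
[3] flags=1000 → (cmp)
[4] flags=1000 EQ?F → skip
[5] flags=1000 NE?T → r3=0x85

VAL = 0x85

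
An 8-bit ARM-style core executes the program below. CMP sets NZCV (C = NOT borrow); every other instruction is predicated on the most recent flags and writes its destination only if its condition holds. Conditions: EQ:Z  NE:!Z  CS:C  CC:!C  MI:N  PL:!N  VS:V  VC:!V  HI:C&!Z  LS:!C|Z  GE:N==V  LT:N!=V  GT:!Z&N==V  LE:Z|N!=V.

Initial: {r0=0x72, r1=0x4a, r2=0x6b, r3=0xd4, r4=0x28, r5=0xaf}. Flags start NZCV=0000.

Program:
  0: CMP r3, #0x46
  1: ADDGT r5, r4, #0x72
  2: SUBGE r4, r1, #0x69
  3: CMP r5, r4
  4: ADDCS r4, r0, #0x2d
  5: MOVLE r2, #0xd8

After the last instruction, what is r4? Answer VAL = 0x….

0: ✓ CMP  NZCV=1010
1: · ADDGT
2: · SUBGE
3: ✓ CMP  NZCV=1010
4: ✓ ADDCS  r4←0x9f
5: ✓ MOVLE  r2←0xd8

VAL = 0x9f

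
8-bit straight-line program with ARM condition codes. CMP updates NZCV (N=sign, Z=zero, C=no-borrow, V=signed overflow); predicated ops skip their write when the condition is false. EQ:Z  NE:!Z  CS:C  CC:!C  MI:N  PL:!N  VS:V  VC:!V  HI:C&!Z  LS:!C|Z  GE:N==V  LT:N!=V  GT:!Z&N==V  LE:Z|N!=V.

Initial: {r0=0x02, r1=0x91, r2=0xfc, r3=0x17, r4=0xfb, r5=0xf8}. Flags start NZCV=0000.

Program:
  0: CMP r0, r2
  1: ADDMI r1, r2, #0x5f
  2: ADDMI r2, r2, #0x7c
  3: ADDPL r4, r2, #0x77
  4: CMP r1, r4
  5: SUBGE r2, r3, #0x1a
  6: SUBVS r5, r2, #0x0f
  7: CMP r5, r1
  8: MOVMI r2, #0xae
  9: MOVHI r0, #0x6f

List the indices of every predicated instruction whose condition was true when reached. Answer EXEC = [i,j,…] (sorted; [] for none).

0: ✓ CMP  NZCV=0000
1: · ADDMI
2: · ADDMI
3: ✓ ADDPL  r4←0x73
4: ✓ CMP  NZCV=0011
5: · SUBGE
6: ✓ SUBVS  r5←0xed
7: ✓ CMP  NZCV=0010
8: · MOVMI
9: ✓ MOVHI  r0←0x6f

EXEC = [3,6,9]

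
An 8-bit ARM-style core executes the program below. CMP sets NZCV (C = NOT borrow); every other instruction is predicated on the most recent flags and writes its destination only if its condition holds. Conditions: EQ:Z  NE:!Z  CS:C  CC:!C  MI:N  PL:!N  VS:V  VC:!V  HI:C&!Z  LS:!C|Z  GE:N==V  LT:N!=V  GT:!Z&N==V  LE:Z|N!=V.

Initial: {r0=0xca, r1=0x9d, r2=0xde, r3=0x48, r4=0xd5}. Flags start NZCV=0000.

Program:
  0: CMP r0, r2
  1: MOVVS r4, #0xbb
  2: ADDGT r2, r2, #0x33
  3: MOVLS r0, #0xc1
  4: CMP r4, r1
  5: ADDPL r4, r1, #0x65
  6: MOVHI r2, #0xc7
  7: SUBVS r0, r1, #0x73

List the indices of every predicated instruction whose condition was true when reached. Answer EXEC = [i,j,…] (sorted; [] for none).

EXEC = [3,5,6]

[0] flags=1000 → (cmp)
[1] flags=1000 VS?F → skip
[2] flags=1000 GT?F → skip
[3] flags=1000 LS?T → r0=0xc1
[4] flags=0010 → (cmp)
[5] flags=0010 PL?T → r4=0x02
[6] flags=0010 HI?T → r2=0xc7
[7] flags=0010 VS?F → skip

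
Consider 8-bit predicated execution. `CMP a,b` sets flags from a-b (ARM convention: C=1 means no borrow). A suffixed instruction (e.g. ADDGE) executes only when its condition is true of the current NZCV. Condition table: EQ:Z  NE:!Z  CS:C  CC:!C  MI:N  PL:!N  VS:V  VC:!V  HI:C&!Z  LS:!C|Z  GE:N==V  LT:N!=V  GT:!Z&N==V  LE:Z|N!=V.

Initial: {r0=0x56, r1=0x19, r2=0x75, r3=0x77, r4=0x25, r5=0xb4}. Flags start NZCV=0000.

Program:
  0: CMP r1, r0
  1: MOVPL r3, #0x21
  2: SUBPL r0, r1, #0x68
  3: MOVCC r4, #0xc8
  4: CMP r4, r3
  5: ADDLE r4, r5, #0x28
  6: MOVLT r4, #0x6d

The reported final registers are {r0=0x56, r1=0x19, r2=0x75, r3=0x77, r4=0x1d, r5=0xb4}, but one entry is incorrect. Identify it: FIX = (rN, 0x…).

0: ✓ CMP  NZCV=1000
1: · MOVPL
2: · SUBPL
3: ✓ MOVCC  r4←0xc8
4: ✓ CMP  NZCV=0011
5: ✓ ADDLE  r4←0xdc
6: ✓ MOVLT  r4←0x6d

FIX = (r4, 0x6d)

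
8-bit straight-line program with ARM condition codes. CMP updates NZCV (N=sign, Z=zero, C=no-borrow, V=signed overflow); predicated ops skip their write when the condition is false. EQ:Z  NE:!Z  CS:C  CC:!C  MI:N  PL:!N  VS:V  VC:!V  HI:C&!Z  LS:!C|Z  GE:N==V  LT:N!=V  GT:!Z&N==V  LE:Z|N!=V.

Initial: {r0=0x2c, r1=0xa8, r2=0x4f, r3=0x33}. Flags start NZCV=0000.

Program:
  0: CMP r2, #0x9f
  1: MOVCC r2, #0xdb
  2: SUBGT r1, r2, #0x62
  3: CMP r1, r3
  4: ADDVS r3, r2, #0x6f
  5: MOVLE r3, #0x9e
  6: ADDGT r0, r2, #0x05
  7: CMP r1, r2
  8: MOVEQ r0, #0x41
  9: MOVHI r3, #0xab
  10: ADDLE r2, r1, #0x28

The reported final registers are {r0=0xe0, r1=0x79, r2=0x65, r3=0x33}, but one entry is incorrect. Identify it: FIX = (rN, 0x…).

[0] flags=1001 → (cmp)
[1] flags=1001 CC?T → r2=0xdb
[2] flags=1001 GT?T → r1=0x79
[3] flags=0010 → (cmp)
[4] flags=0010 VS?F → skip
[5] flags=0010 LE?F → skip
[6] flags=0010 GT?T → r0=0xe0
[7] flags=1001 → (cmp)
[8] flags=1001 EQ?F → skip
[9] flags=1001 HI?F → skip
[10] flags=1001 LE?F → skip

FIX = (r2, 0xdb)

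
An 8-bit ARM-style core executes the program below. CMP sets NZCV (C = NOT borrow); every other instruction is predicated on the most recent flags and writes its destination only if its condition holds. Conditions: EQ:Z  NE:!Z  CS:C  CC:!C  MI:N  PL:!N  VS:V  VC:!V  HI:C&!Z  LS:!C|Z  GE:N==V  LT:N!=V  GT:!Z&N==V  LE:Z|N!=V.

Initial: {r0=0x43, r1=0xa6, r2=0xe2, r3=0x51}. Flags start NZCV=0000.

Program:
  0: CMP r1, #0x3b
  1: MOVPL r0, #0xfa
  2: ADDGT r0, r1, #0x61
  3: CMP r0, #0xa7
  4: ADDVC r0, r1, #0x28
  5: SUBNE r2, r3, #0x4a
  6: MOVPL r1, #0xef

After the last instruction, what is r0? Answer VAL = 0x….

0: ✓ CMP  NZCV=0011
1: ✓ MOVPL  r0←0xfa
2: · ADDGT
3: ✓ CMP  NZCV=0010
4: ✓ ADDVC  r0←0xce
5: ✓ SUBNE  r2←0x07
6: ✓ MOVPL  r1←0xef

VAL = 0xce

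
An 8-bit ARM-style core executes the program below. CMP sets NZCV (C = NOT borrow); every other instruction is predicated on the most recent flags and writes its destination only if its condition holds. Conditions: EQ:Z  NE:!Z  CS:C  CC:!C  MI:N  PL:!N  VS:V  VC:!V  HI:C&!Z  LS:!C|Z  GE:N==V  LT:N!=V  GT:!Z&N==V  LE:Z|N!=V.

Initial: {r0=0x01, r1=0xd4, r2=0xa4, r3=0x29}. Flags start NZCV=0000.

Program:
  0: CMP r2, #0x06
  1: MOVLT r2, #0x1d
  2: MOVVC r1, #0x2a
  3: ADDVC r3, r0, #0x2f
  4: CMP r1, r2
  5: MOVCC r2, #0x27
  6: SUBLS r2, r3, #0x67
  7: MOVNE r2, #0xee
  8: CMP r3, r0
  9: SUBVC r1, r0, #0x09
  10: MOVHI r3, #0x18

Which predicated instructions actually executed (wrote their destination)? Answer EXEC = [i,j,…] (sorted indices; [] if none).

0: ✓ CMP  NZCV=1010
1: ✓ MOVLT  r2←0x1d
2: ✓ MOVVC  r1←0x2a
3: ✓ ADDVC  r3←0x30
4: ✓ CMP  NZCV=0010
5: · MOVCC
6: · SUBLS
7: ✓ MOVNE  r2←0xee
8: ✓ CMP  NZCV=0010
9: ✓ SUBVC  r1←0xf8
10: ✓ MOVHI  r3←0x18

EXEC = [1,2,3,7,9,10]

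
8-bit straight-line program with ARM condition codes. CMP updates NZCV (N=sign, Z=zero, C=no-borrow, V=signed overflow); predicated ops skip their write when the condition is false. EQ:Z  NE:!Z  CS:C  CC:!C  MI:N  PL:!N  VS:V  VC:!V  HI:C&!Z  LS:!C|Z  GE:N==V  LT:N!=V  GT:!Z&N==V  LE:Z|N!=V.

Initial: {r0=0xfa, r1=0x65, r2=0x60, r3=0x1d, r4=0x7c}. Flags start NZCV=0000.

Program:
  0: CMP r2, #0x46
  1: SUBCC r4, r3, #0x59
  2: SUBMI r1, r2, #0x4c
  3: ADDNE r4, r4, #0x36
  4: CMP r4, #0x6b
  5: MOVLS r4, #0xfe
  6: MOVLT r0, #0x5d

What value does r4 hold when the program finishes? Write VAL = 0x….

0: ✓ CMP  NZCV=0010
1: · SUBCC
2: · SUBMI
3: ✓ ADDNE  r4←0xb2
4: ✓ CMP  NZCV=0011
5: · MOVLS
6: ✓ MOVLT  r0←0x5d

VAL = 0xb2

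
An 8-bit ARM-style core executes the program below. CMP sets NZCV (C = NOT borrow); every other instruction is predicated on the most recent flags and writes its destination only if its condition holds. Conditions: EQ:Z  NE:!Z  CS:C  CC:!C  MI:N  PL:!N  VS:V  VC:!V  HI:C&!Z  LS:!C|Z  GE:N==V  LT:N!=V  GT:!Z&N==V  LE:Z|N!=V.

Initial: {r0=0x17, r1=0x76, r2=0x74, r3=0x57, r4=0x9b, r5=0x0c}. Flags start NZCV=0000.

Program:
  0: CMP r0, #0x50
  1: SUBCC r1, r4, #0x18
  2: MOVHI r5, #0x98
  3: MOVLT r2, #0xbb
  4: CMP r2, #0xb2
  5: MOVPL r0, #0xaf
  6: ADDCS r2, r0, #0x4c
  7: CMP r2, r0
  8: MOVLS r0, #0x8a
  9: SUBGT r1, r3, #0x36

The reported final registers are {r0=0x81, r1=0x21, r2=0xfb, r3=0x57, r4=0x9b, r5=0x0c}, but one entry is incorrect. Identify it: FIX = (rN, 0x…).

FIX = (r0, 0xaf)

0: ✓ CMP  NZCV=1000
1: ✓ SUBCC  r1←0x83
2: · MOVHI
3: ✓ MOVLT  r2←0xbb
4: ✓ CMP  NZCV=0010
5: ✓ MOVPL  r0←0xaf
6: ✓ ADDCS  r2←0xfb
7: ✓ CMP  NZCV=0010
8: · MOVLS
9: ✓ SUBGT  r1←0x21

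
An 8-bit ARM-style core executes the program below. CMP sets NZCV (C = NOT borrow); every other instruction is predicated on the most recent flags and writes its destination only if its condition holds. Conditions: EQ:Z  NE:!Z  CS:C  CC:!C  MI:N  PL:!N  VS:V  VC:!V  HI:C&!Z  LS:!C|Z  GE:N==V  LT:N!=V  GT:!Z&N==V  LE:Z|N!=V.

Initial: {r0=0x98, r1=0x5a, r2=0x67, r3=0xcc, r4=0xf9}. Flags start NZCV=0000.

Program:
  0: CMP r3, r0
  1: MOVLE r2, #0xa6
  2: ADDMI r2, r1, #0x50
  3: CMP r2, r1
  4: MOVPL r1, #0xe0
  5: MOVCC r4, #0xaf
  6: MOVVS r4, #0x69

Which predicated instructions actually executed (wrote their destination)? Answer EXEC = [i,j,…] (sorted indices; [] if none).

EXEC = [4]

0: ✓ CMP  NZCV=0010
1: · MOVLE
2: · ADDMI
3: ✓ CMP  NZCV=0010
4: ✓ MOVPL  r1←0xe0
5: · MOVCC
6: · MOVVS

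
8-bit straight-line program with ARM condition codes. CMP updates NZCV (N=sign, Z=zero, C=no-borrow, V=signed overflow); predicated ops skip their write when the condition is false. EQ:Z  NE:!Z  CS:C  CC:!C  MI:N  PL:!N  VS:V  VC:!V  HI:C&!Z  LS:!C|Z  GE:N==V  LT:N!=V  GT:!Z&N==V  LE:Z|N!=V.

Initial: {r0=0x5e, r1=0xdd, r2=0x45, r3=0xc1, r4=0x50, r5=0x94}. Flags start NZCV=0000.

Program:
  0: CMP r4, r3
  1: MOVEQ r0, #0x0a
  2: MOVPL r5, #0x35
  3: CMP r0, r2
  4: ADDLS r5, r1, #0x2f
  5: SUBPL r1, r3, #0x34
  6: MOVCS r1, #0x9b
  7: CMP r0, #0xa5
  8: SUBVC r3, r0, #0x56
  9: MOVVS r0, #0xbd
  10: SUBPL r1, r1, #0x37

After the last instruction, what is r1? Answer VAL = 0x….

[0] flags=1001 → (cmp)
[1] flags=1001 EQ?F → skip
[2] flags=1001 PL?F → skip
[3] flags=0010 → (cmp)
[4] flags=0010 LS?F → skip
[5] flags=0010 PL?T → r1=0x8d
[6] flags=0010 CS?T → r1=0x9b
[7] flags=1001 → (cmp)
[8] flags=1001 VC?F → skip
[9] flags=1001 VS?T → r0=0xbd
[10] flags=1001 PL?F → skip

VAL = 0x9b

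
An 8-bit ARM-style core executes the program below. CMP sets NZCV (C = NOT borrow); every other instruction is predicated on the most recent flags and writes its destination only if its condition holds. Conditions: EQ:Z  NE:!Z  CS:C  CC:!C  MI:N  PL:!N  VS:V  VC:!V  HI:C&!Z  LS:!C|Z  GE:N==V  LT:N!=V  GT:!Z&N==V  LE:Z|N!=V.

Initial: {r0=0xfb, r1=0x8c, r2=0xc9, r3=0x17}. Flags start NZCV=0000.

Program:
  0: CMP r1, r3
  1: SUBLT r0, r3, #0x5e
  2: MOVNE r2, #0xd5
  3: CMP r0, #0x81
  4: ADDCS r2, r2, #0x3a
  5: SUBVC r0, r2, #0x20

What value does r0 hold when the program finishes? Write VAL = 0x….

[0] flags=0011 → (cmp)
[1] flags=0011 LT?T → r0=0xb9
[2] flags=0011 NE?T → r2=0xd5
[3] flags=0010 → (cmp)
[4] flags=0010 CS?T → r2=0x0f
[5] flags=0010 VC?T → r0=0xef

VAL = 0xef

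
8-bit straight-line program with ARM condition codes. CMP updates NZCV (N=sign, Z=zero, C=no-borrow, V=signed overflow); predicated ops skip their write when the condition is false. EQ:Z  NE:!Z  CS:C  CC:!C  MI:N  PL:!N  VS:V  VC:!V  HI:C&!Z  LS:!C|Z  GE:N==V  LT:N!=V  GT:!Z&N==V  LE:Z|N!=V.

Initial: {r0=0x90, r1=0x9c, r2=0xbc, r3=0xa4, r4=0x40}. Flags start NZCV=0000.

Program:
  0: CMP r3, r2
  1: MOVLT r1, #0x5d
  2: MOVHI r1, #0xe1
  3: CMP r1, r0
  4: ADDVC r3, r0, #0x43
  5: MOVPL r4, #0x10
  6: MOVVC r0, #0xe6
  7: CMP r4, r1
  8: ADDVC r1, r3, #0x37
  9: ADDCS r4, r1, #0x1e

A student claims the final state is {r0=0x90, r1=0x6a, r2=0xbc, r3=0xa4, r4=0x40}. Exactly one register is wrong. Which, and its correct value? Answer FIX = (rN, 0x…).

[0] flags=1000 → (cmp)
[1] flags=1000 LT?T → r1=0x5d
[2] flags=1000 HI?F → skip
[3] flags=1001 → (cmp)
[4] flags=1001 VC?F → skip
[5] flags=1001 PL?F → skip
[6] flags=1001 VC?F → skip
[7] flags=1000 → (cmp)
[8] flags=1000 VC?T → r1=0xdb
[9] flags=1000 CS?F → skip

FIX = (r1, 0xdb)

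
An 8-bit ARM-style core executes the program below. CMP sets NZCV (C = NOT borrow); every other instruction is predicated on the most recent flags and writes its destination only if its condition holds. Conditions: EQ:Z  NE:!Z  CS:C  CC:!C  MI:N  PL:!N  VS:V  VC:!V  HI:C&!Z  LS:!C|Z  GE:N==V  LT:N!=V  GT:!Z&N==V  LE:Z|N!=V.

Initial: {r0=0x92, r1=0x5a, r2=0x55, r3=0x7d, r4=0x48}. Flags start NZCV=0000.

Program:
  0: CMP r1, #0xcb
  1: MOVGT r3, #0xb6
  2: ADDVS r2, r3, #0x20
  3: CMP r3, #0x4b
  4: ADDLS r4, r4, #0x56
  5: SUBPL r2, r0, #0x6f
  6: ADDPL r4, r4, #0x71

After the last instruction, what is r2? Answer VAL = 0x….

VAL = 0x23

[0] flags=1001 → (cmp)
[1] flags=1001 GT?T → r3=0xb6
[2] flags=1001 VS?T → r2=0xd6
[3] flags=0011 → (cmp)
[4] flags=0011 LS?F → skip
[5] flags=0011 PL?T → r2=0x23
[6] flags=0011 PL?T → r4=0xb9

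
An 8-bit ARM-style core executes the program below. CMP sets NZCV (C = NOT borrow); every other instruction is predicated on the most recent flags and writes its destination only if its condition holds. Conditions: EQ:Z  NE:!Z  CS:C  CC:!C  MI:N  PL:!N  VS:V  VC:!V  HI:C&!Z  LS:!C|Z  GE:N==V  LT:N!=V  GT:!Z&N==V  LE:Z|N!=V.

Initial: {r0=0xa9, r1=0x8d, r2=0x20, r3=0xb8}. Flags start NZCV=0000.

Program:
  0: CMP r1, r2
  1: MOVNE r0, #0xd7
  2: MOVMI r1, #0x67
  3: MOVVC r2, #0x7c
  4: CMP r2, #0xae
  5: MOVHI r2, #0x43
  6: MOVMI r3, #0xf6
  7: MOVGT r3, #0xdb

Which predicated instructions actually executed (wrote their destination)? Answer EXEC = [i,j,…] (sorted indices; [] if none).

EXEC = [1,7]

0: ✓ CMP  NZCV=0011
1: ✓ MOVNE  r0←0xd7
2: · MOVMI
3: · MOVVC
4: ✓ CMP  NZCV=0000
5: · MOVHI
6: · MOVMI
7: ✓ MOVGT  r3←0xdb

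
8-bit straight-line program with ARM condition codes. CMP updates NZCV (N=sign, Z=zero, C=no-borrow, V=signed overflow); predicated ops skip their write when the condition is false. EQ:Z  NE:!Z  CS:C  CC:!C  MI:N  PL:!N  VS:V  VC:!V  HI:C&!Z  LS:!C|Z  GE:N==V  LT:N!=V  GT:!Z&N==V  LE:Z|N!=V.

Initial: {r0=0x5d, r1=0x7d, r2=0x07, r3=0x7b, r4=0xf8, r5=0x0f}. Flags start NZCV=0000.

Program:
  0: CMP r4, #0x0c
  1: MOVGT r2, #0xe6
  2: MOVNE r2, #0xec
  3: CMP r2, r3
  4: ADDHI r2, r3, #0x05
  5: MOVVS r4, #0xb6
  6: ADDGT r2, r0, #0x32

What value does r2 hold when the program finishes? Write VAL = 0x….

0: ✓ CMP  NZCV=1010
1: · MOVGT
2: ✓ MOVNE  r2←0xec
3: ✓ CMP  NZCV=0011
4: ✓ ADDHI  r2←0x80
5: ✓ MOVVS  r4←0xb6
6: · ADDGT

VAL = 0x80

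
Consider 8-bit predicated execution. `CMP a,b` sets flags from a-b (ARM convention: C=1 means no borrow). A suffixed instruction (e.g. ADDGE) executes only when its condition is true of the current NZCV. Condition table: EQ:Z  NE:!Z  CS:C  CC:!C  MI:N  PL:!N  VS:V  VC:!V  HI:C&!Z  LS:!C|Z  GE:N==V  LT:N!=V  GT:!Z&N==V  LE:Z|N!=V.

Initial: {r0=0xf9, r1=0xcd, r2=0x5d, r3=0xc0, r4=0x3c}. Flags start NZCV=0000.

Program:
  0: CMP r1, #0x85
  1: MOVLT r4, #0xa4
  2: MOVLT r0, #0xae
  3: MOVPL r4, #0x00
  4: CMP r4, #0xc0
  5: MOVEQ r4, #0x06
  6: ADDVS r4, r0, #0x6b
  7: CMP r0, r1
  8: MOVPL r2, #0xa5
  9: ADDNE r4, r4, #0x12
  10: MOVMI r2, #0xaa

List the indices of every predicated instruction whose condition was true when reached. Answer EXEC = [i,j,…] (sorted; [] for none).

EXEC = [3,8,9]

[0] flags=0010 → (cmp)
[1] flags=0010 LT?F → skip
[2] flags=0010 LT?F → skip
[3] flags=0010 PL?T → r4=0x00
[4] flags=0000 → (cmp)
[5] flags=0000 EQ?F → skip
[6] flags=0000 VS?F → skip
[7] flags=0010 → (cmp)
[8] flags=0010 PL?T → r2=0xa5
[9] flags=0010 NE?T → r4=0x12
[10] flags=0010 MI?F → skip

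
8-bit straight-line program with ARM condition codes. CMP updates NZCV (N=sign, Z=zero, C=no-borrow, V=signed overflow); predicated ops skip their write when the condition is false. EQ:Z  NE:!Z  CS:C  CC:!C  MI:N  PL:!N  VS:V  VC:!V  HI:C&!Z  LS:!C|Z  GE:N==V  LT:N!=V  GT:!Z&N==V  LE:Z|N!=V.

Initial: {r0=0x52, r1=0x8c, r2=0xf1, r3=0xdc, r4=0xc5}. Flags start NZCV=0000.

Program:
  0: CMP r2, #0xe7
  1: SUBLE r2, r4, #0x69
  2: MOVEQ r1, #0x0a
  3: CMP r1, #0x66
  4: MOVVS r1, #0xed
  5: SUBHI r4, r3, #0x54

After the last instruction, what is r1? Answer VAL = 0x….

[0] flags=0010 → (cmp)
[1] flags=0010 LE?F → skip
[2] flags=0010 EQ?F → skip
[3] flags=0011 → (cmp)
[4] flags=0011 VS?T → r1=0xed
[5] flags=0011 HI?T → r4=0x88

VAL = 0xed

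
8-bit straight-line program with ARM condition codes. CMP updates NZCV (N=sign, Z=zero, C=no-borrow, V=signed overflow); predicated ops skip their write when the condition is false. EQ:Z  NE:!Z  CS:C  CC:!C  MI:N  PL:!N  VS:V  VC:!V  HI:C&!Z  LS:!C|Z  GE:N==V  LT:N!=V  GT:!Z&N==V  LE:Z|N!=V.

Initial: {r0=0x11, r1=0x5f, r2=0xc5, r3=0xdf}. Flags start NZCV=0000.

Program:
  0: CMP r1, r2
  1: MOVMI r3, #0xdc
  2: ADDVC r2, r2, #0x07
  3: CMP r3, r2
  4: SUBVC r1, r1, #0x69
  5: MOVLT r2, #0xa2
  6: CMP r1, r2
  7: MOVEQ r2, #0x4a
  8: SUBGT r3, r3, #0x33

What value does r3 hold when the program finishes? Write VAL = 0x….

[0] flags=1001 → (cmp)
[1] flags=1001 MI?T → r3=0xdc
[2] flags=1001 VC?F → skip
[3] flags=0010 → (cmp)
[4] flags=0010 VC?T → r1=0xf6
[5] flags=0010 LT?F → skip
[6] flags=0010 → (cmp)
[7] flags=0010 EQ?F → skip
[8] flags=0010 GT?T → r3=0xa9

VAL = 0xa9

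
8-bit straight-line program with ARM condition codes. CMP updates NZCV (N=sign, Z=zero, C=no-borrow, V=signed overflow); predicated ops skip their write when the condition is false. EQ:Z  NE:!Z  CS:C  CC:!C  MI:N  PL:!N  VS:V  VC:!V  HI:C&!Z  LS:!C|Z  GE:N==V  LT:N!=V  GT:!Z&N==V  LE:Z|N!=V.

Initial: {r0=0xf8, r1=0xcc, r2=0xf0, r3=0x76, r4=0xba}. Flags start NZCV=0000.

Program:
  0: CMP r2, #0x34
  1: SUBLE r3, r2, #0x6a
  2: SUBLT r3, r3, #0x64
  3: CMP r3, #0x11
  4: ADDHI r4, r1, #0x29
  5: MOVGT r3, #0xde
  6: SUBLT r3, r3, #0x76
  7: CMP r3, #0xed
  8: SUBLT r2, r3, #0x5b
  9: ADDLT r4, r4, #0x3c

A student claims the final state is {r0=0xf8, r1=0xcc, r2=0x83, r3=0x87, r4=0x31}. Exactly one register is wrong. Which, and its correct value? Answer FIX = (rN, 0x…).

FIX = (r3, 0xde)

[0] flags=1010 → (cmp)
[1] flags=1010 LE?T → r3=0x86
[2] flags=1010 LT?T → r3=0x22
[3] flags=0010 → (cmp)
[4] flags=0010 HI?T → r4=0xf5
[5] flags=0010 GT?T → r3=0xde
[6] flags=0010 LT?F → skip
[7] flags=1000 → (cmp)
[8] flags=1000 LT?T → r2=0x83
[9] flags=1000 LT?T → r4=0x31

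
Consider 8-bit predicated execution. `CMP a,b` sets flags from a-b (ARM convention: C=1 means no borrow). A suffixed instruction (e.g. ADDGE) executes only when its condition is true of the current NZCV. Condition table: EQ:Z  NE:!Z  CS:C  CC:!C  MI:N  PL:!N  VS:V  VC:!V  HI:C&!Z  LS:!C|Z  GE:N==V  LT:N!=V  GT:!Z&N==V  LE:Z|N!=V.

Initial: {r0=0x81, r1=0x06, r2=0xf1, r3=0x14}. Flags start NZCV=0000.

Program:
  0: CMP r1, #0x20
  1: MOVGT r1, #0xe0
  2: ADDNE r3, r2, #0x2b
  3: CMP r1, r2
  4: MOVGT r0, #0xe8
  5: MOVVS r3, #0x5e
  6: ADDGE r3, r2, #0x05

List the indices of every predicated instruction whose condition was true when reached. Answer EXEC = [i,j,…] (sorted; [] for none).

EXEC = [2,4,6]

0: ✓ CMP  NZCV=1000
1: · MOVGT
2: ✓ ADDNE  r3←0x1c
3: ✓ CMP  NZCV=0000
4: ✓ MOVGT  r0←0xe8
5: · MOVVS
6: ✓ ADDGE  r3←0xf6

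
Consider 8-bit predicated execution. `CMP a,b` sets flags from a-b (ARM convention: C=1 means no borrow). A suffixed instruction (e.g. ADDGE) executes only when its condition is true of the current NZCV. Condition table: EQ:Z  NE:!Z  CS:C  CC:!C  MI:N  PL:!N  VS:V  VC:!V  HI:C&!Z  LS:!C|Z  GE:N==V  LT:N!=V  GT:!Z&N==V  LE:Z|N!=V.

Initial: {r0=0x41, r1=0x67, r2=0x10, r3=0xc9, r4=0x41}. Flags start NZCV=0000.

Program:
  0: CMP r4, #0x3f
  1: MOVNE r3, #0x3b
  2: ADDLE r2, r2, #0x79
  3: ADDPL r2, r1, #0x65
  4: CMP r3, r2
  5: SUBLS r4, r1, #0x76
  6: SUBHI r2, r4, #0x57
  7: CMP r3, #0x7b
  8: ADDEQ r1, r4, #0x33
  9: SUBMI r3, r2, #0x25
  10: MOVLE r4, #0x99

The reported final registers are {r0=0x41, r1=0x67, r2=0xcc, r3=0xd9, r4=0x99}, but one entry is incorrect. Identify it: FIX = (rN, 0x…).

0: ✓ CMP  NZCV=0010
1: ✓ MOVNE  r3←0x3b
2: · ADDLE
3: ✓ ADDPL  r2←0xcc
4: ✓ CMP  NZCV=0000
5: ✓ SUBLS  r4←0xf1
6: · SUBHI
7: ✓ CMP  NZCV=1000
8: · ADDEQ
9: ✓ SUBMI  r3←0xa7
10: ✓ MOVLE  r4←0x99

FIX = (r3, 0xa7)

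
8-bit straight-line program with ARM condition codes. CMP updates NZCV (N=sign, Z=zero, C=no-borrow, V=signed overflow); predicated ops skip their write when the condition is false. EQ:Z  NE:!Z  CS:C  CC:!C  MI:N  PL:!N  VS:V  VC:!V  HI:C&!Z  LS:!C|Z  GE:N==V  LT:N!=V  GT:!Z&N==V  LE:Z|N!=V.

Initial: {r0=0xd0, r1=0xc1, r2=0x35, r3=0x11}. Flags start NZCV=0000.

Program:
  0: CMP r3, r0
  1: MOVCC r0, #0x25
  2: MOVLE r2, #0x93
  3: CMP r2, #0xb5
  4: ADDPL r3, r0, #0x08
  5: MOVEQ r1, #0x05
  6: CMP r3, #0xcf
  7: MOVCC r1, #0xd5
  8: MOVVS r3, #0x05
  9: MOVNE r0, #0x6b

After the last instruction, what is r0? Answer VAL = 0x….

VAL = 0x6b

[0] flags=0000 → (cmp)
[1] flags=0000 CC?T → r0=0x25
[2] flags=0000 LE?F → skip
[3] flags=1001 → (cmp)
[4] flags=1001 PL?F → skip
[5] flags=1001 EQ?F → skip
[6] flags=0000 → (cmp)
[7] flags=0000 CC?T → r1=0xd5
[8] flags=0000 VS?F → skip
[9] flags=0000 NE?T → r0=0x6b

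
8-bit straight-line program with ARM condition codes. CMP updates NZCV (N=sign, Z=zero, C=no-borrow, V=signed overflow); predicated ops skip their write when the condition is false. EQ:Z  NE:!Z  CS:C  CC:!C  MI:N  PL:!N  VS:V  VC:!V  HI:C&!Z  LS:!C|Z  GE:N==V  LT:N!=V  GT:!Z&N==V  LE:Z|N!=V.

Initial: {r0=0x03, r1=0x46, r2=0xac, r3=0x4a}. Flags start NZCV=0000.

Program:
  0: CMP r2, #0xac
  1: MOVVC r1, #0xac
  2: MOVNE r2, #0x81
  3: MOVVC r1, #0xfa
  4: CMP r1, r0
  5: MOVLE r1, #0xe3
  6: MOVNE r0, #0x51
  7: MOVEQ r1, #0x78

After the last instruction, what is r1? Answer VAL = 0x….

0: ✓ CMP  NZCV=0110
1: ✓ MOVVC  r1←0xac
2: · MOVNE
3: ✓ MOVVC  r1←0xfa
4: ✓ CMP  NZCV=1010
5: ✓ MOVLE  r1←0xe3
6: ✓ MOVNE  r0←0x51
7: · MOVEQ

VAL = 0xe3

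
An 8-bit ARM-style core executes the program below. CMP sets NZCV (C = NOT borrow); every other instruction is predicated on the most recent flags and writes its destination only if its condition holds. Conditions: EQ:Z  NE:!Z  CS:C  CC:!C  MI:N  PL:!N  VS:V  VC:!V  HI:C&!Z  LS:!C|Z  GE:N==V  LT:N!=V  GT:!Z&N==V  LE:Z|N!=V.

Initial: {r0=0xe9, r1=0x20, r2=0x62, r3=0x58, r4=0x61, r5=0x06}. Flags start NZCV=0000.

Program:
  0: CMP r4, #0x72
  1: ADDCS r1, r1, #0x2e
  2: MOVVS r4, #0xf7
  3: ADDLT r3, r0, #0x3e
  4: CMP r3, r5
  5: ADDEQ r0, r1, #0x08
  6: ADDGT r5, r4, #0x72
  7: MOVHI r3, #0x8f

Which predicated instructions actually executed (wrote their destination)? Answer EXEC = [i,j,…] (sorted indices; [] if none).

0: ✓ CMP  NZCV=1000
1: · ADDCS
2: · MOVVS
3: ✓ ADDLT  r3←0x27
4: ✓ CMP  NZCV=0010
5: · ADDEQ
6: ✓ ADDGT  r5←0xd3
7: ✓ MOVHI  r3←0x8f

EXEC = [3,6,7]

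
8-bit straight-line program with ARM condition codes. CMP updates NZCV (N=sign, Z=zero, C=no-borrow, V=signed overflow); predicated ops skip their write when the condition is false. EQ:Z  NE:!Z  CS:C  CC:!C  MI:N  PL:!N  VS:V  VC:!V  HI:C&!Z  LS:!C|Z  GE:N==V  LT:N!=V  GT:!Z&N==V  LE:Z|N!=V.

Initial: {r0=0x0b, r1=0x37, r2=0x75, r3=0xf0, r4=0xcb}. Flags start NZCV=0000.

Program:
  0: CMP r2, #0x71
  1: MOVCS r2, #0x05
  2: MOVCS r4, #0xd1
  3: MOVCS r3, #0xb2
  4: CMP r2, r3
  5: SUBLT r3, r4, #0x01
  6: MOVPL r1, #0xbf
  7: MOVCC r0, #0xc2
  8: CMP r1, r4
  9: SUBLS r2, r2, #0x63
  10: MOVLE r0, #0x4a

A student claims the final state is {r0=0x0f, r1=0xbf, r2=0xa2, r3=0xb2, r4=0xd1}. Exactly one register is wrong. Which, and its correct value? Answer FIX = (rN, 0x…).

0: ✓ CMP  NZCV=0010
1: ✓ MOVCS  r2←0x05
2: ✓ MOVCS  r4←0xd1
3: ✓ MOVCS  r3←0xb2
4: ✓ CMP  NZCV=0000
5: · SUBLT
6: ✓ MOVPL  r1←0xbf
7: ✓ MOVCC  r0←0xc2
8: ✓ CMP  NZCV=1000
9: ✓ SUBLS  r2←0xa2
10: ✓ MOVLE  r0←0x4a

FIX = (r0, 0x4a)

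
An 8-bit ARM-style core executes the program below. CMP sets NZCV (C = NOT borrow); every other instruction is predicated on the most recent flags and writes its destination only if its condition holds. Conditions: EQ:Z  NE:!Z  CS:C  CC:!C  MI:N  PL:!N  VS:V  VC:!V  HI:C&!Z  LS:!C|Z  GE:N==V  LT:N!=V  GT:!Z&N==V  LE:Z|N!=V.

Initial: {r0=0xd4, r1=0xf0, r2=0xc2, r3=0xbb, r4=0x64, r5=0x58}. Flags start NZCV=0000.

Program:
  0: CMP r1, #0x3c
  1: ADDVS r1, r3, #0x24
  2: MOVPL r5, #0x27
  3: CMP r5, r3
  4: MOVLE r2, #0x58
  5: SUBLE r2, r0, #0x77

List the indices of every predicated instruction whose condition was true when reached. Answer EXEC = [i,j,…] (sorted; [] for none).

[0] flags=1010 → (cmp)
[1] flags=1010 VS?F → skip
[2] flags=1010 PL?F → skip
[3] flags=1001 → (cmp)
[4] flags=1001 LE?F → skip
[5] flags=1001 LE?F → skip

EXEC = []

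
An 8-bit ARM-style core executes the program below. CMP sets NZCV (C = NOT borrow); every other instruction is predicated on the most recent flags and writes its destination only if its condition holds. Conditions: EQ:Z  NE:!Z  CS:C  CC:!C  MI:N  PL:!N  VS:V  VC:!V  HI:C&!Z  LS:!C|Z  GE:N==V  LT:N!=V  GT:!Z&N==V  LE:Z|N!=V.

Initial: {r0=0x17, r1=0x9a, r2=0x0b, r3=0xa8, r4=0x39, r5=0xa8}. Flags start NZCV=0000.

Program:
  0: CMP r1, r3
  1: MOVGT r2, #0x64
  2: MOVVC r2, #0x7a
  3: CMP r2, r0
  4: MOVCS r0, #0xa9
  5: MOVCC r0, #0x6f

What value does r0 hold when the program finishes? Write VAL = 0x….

0: ✓ CMP  NZCV=1000
1: · MOVGT
2: ✓ MOVVC  r2←0x7a
3: ✓ CMP  NZCV=0010
4: ✓ MOVCS  r0←0xa9
5: · MOVCC

VAL = 0xa9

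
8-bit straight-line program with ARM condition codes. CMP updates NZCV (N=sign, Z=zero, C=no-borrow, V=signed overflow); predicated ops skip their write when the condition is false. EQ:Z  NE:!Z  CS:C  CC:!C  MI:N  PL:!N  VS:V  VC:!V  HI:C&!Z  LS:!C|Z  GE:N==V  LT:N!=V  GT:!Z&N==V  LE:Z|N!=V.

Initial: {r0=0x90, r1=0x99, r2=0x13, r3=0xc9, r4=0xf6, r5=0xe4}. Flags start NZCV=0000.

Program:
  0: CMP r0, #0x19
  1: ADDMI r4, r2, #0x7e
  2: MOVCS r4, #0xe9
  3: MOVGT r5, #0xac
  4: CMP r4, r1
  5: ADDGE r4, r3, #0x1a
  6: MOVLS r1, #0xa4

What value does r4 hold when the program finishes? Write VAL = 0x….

0: ✓ CMP  NZCV=0011
1: · ADDMI
2: ✓ MOVCS  r4←0xe9
3: · MOVGT
4: ✓ CMP  NZCV=0010
5: ✓ ADDGE  r4←0xe3
6: · MOVLS

VAL = 0xe3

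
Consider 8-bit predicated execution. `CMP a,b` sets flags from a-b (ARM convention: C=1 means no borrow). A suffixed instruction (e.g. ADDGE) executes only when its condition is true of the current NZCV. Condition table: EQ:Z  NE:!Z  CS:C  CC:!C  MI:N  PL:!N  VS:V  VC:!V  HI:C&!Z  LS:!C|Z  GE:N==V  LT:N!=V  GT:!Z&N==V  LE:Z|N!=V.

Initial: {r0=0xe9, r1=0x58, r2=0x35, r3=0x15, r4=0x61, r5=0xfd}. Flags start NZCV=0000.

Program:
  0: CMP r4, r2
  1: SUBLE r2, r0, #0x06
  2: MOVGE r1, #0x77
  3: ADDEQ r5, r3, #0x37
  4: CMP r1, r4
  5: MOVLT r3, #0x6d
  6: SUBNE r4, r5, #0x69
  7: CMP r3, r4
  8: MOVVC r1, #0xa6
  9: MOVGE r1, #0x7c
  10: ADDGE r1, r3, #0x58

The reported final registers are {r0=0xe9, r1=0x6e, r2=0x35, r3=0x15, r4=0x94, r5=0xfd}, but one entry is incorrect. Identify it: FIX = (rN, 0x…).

0: ✓ CMP  NZCV=0010
1: · SUBLE
2: ✓ MOVGE  r1←0x77
3: · ADDEQ
4: ✓ CMP  NZCV=0010
5: · MOVLT
6: ✓ SUBNE  r4←0x94
7: ✓ CMP  NZCV=1001
8: · MOVVC
9: ✓ MOVGE  r1←0x7c
10: ✓ ADDGE  r1←0x6d

FIX = (r1, 0x6d)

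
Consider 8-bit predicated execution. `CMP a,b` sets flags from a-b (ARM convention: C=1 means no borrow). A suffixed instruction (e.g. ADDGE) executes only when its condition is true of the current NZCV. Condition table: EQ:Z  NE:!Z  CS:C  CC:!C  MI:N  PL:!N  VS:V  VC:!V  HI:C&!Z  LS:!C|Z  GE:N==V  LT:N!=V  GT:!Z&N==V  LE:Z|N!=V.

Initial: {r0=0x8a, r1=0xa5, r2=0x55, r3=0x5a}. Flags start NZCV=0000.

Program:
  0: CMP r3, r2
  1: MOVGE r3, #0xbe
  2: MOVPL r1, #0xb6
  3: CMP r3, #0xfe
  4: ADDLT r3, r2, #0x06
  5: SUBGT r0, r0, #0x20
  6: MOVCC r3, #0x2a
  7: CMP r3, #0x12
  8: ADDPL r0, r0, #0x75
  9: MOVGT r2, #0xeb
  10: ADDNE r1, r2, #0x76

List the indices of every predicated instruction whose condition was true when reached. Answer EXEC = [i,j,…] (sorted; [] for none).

0: ✓ CMP  NZCV=0010
1: ✓ MOVGE  r3←0xbe
2: ✓ MOVPL  r1←0xb6
3: ✓ CMP  NZCV=1000
4: ✓ ADDLT  r3←0x5b
5: · SUBGT
6: ✓ MOVCC  r3←0x2a
7: ✓ CMP  NZCV=0010
8: ✓ ADDPL  r0←0xff
9: ✓ MOVGT  r2←0xeb
10: ✓ ADDNE  r1←0x61

EXEC = [1,2,4,6,8,9,10]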